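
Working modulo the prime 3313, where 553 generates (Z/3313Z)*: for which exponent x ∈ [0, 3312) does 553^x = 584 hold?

Baby-step giant-step with m = ceil(sqrt(3312)) = 58.
Baby table (553^j mod 3313 for j=0..57):
  0:1  1:553  2:1013  3:292  4:2452  5:939  6:2439  7:376
  8:2522  9:3206  10:463  11:938  12:1886  13:2676  14:2230  15:754
  16:2837  17:1812  18:1510  19:154  20:2337  21:291  22:1899  23:3239
  24:2147  25:1237  26:1583  27:767  28:87  29:1729  30:1993  31:2213
  32:1292  33:2181  34:161  35:2895  36:756  37:630  38:525  39:2094
  40:1745  41:902  42:1856  43:2651  44:1657  45:1933  46:2163  47:146
  48:1226  49:2126  50:2876  51:188  52:1261  53:1603  54:1888  55:469
  56:943  57:1338
Giant step factor: 553^(-58) ≡ 1346 (mod 3313).
Scan 584·1346^i mod 3313 for i = 0, 1, …:
  i=0: 584   i=1: 883   i=2: 2464   i=3: 231
  i=4: 2817   i=5: 1610   i=6: 358   i=7: 1483
  i=8: 1692   i=9: 1401     …   i=55: 315
  i=56: 3239
Match at i=56, j=23: x = 56·58 + 23 = 3271.

3271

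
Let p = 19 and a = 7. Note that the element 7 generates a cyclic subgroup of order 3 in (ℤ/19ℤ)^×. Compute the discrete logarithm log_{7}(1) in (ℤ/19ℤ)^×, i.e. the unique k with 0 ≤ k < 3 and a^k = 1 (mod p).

0

Successive powers of 7 modulo 19:
  7^0=1
So 7^0 ≡ 1 (mod 19), giving k = 0.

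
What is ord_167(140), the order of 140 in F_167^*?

166

The order of 140 must divide p − 1 = 166 = 2 · 83.
Divisors: 1, 2, 83, 166.
Check each in increasing order: 140^1 ≡ 140;  140^2 ≡ 61;  140^83 ≡ 166;  140^166 ≡ 1.
Smallest exponent giving 1 is 166.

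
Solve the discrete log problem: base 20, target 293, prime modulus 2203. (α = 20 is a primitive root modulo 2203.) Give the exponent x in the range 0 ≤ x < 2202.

2184

Baby-step giant-step with m = ceil(sqrt(2202)) = 47.
Baby table (20^j mod 2203 for j=0..46):
  0:1  1:20  2:400  3:1391  4:1384  5:1244  6:647  7:1925
  8:1049  9:1153  10:1030  11:773  12:39  13:780  14:179  15:1377
  16:1104  17:50  18:1000  19:173  20:1257  21:907  22:516  23:1508
  24:1521  25:1781  26:372  27:831  28:1199  29:1950  30:1549  31:138
  32:557  33:125  34:297  35:1534  36:2041  37:1166  38:1290  39:1567
  40:498  41:1148  42:930  43:976  44:1896  45:469  46:568
Giant step factor: 20^(-47) ≡ 530 (mod 2203).
Scan 293·530^i mod 2203 for i = 0, 1, …:
  i=0: 293   i=1: 1080   i=2: 1823   i=3: 1276
  i=4: 2162   i=5: 300   i=6: 384   i=7: 844
  i=8: 111   i=9: 1552     …   i=45: 1780
  i=46: 516
Match at i=46, j=22: x = 46·47 + 22 = 2184.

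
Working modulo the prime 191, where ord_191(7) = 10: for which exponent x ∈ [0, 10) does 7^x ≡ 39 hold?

8

Successive powers of 7 modulo 191:
  7^0=1  7^1=7  7^2=49  7^3=152  7^4=109  7^5=190
  7^6=184  7^7=142  7^8=39
So 7^8 ≡ 39 (mod 191), giving x = 8.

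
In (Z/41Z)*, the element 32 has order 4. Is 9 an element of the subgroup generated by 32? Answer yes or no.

9 ∈ ⟨32⟩ iff 9^4 ≡ 1 (mod 41), since |⟨32⟩| = 4.
9^4 mod 41 = 1.
Since 1 = 1, 9 lies in the subgroup.

yes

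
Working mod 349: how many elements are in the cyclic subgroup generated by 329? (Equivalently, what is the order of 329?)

174

The order of 329 must divide p − 1 = 348 = 2^2 · 3 · 29.
Divisors: 1, 2, 3, 4, 6, 12, 29, 58, 87, 116, 174, 348.
Check each in increasing order: 329^1 ≡ 329;  329^2 ≡ 51;  329^3 ≡ 27;  329^4 ≡ 158;  329^6 ≡ 31;  329^12 ≡ 263;  329^29 ≡ 123;  329^58 ≡ 122;  329^87 ≡ 348;  329^116 ≡ 226;  329^174 ≡ 1.
Smallest exponent giving 1 is 174.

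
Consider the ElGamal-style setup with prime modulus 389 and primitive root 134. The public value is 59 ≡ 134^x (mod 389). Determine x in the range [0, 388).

Baby-step giant-step with m = ceil(sqrt(388)) = 20.
Baby table (134^j mod 389 for j=0..19):
  0:1  1:134  2:62  3:139  4:343  5:60  6:260  7:219
  8:171  9:352  10:99  11:40  12:303  13:146  14:114  15:105
  16:66  17:286  18:202  19:227
Giant step factor: 134^(-20) ≡ 302 (mod 389).
Scan 59·302^i mod 389 for i = 0, 1, …:
  i=0: 59   i=1: 313   i=2: 388   i=3: 87
  i=4: 211   i=5: 315   i=6: 214   i=7: 54
  i=8: 359   i=9: 276   i=10: 106   i=11: 114
Match at i=11, j=14: x = 11·20 + 14 = 234.

234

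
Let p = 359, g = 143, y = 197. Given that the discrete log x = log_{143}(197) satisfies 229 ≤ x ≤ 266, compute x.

Compute 143^229 mod 359 = 154, then multiply by 143 repeatedly:
  143^229=154  143^230=123  143^231=357  143^232=73  143^233=28
  143^234=55  143^235=326  143^236=307  143^237=103  143^238=10
  143^239=353  143^240=219  143^241=84  143^242=165  143^243=260
  143^244=203  143^245=309  143^246=30  143^247=341  143^248=298
  143^249=252  143^250=136  143^251=62  143^252=250  143^253=209
  143^254=90  143^255=305  143^256=176  143^257=38  143^258=49
  143^259=186  143^260=32  143^261=268  143^262=270  143^263=197
Found 197 at exponent 263.

263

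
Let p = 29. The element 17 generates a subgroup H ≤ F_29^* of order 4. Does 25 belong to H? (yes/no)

no

⟨17⟩ has order 4; its elements mod 29 are {1, 12, 17, 28}.
25 is not in this set.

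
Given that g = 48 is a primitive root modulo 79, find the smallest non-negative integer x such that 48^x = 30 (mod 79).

59

Baby-step giant-step with m = ceil(sqrt(78)) = 9.
Baby table (48^j mod 79 for j=0..8):
  0:1  1:48  2:13  3:71  4:11  5:54  6:64  7:70
  8:42
Giant step factor: 48^(-9) ≡ 27 (mod 79).
Scan 30·27^i mod 79 for i = 0, 1, …:
  i=0: 30   i=1: 20   i=2: 66   i=3: 44
  i=4: 3   i=5: 2   i=6: 54
Match at i=6, j=5: x = 6·9 + 5 = 59.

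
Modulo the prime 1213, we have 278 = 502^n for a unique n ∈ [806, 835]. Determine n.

Compute 502^806 mod 1213 = 440, then multiply by 502 repeatedly:
  502^806=440  502^807=114  502^808=217  502^809=977  502^810=402
  502^811=446  502^812=700  502^813=843  502^814=1062  502^815=617
  502^816=419  502^817=489  502^818=452  502^819=73  502^820=256
  502^821=1147  502^822=832  502^823=392  502^824=278
Found 278 at exponent 824.

824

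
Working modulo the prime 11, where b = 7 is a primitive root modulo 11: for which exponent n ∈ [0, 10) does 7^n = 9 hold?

8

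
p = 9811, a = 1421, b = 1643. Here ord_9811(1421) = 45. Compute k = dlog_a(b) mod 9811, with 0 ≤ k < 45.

17

Successive powers of 1421 modulo 9811:
  1421^0=1  1421^1=1421  1421^2=7986  1421^3=6590  1421^4=4696  1421^5=1536
  1421^6=4614  1421^7=2746  1421^8=7099  1421^9=1971  1421^10=4656  1421^11=3562
  1421^12=8937  1421^13=4043  1421^14=5668  1421^15=9208  1421^16=6505  1421^17=1643
So 1421^17 ≡ 1643 (mod 9811), giving k = 17.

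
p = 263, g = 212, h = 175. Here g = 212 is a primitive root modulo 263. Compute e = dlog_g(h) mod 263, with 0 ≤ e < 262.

Baby-step giant-step with m = ceil(sqrt(262)) = 17.
Baby table (212^j mod 263 for j=0..16):
  0:1  1:212  2:234  3:164  4:52  5:241  6:70  7:112
  8:74  9:171  10:221  11:38  12:166  13:213  14:183  15:135
  16:216
Giant step factor: 212^(-17) ≡ 114 (mod 263).
Scan 175·114^i mod 263 for i = 0, 1, …:
  i=0: 175   i=1: 225   i=2: 139   i=3: 66
  i=4: 160   i=5: 93   i=6: 82   i=7: 143
  i=8: 259   i=9: 70
Match at i=9, j=6: e = 9·17 + 6 = 159.

159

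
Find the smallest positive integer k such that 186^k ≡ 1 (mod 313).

The order of 186 must divide p − 1 = 312 = 2^3 · 3 · 13.
Divisors: 1, 2, 3, 4, 6, 8, 12, 13, 24, 26, 39, 52, 78, 104, 156, 312.
Check each in increasing order: 186^1 ≡ 186;  186^2 ≡ 166;  186^3 ≡ 202;  186^4 ≡ 12;  186^6 ≡ 114;  186^8 ≡ 144;  186^12 ≡ 163;  186^13 ≡ 270;  186^24 ≡ 277;  186^26 ≡ 284;  186^39 ≡ 308;  186^52 ≡ 215;  186^78 ≡ 25;  186^104 ≡ 214;  186^156 ≡ 312;  186^312 ≡ 1.
Smallest exponent giving 1 is 312.

312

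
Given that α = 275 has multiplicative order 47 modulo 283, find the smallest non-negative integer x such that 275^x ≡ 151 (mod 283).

27

Successive powers of 275 modulo 283:
  275^0=1  275^1=275  275^2=64  275^3=54  275^4=134  275^5=60
  275^6=86  275^7=161  275^8=127  275^9=116  275^10=204  275^11=66
  275^12=38  275^13=262  275^14=168  275^15=71  275^16=281  275^17=16
  275^18=155  275^19=175  275^20=15  275^21=163  275^22=111  275^23=244
  275^24=29  275^25=51  275^26=158  275^27=151
So 275^27 ≡ 151 (mod 283), giving x = 27.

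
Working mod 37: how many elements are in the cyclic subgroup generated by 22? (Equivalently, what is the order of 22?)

36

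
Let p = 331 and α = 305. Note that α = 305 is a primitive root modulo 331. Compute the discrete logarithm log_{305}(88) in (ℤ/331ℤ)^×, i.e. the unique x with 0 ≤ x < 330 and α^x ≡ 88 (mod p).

250

Baby-step giant-step with m = ceil(sqrt(330)) = 19.
Baby table (305^j mod 331 for j=0..18):
  0:1  1:305  2:14  3:298  4:196  5:200  6:96  7:152
  8:20  9:142  10:280  11:2  12:279  13:28  14:265  15:61
  16:69  17:192  18:304
Giant step factor: 305^(-19) ≡ 240 (mod 331).
Scan 88·240^i mod 331 for i = 0, 1, …:
  i=0: 88   i=1: 267   i=2: 197   i=3: 278
  i=4: 189   i=5: 13   i=6: 141   i=7: 78
  i=8: 184   i=9: 137   i=10: 111   i=11: 160
  i=12: 4   i=13: 298
Match at i=13, j=3: x = 13·19 + 3 = 250.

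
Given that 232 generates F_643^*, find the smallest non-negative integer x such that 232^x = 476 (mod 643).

597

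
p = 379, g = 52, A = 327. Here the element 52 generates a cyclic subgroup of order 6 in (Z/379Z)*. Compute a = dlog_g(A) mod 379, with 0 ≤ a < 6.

4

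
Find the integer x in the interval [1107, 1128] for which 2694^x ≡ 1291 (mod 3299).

Compute 2694^1107 mod 3299 = 3287, then multiply by 2694 repeatedly:
  2694^1107=3287  2694^1108=662  2694^1109=1968  2694^1110=299  2694^1111=550
  2694^1112=449  2694^1113=2172  2694^1114=2241  2694^1115=84  2694^1116=1964
  2694^1117=2719  2694^1118=1206  2694^1119=2748  2694^1120=156  2694^1121=1291
Found 1291 at exponent 1121.

1121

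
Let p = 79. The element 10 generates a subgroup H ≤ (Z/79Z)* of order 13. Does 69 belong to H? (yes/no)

no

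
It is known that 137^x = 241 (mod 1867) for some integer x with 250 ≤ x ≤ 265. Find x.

Compute 137^250 mod 1867 = 950, then multiply by 137 repeatedly:
  137^250=950  137^251=1327  137^252=700  137^253=683  137^254=221
  137^255=405  137^256=1342  137^257=888  137^258=301  137^259=163
  137^260=1794  137^261=1201  137^262=241
Found 241 at exponent 262.

262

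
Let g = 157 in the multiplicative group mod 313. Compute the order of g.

156

The order of 157 must divide p − 1 = 312 = 2^3 · 3 · 13.
Divisors: 1, 2, 3, 4, 6, 8, 12, 13, 24, 26, 39, 52, 78, 104, 156, 312.
Check each in increasing order: 157^1 ≡ 157;  157^2 ≡ 235;  157^3 ≡ 274;  157^4 ≡ 137;  157^6 ≡ 269;  157^8 ≡ 302;  157^12 ≡ 58;  157^13 ≡ 29;  157^24 ≡ 234;  157^26 ≡ 215;  157^39 ≡ 288;  157^52 ≡ 214;  157^78 ≡ 312;  157^104 ≡ 98;  157^156 ≡ 1.
Smallest exponent giving 1 is 156.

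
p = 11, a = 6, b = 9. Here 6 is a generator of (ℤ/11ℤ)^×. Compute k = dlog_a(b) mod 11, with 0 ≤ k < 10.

Successive powers of 6 modulo 11:
  6^0=1  6^1=6  6^2=3  6^3=7  6^4=9
So 6^4 ≡ 9 (mod 11), giving k = 4.

4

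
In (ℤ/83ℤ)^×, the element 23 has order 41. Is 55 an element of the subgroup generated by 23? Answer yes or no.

no

55 ∈ ⟨23⟩ iff 55^41 ≡ 1 (mod 83), since |⟨23⟩| = 41.
55^41 mod 83 = 82.
Since 82 ≠ 1, 55 does not lie in the subgroup.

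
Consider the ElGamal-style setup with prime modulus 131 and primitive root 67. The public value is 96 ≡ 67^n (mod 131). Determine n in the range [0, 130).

Baby-step giant-step with m = ceil(sqrt(130)) = 12.
Baby table (67^j mod 131 for j=0..11):
  0:1  1:67  2:35  3:118  4:46  5:69  6:38  7:57
  8:20  9:30  10:45  11:2
Giant step factor: 67^(-12) ≡ 44 (mod 131).
Scan 96·44^i mod 131 for i = 0, 1, …:
  i=0: 96   i=1: 32   i=2: 98   i=3: 120
  i=4: 40   i=5: 57
Match at i=5, j=7: n = 5·12 + 7 = 67.

67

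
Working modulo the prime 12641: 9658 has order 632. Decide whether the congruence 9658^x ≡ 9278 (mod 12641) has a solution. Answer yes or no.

no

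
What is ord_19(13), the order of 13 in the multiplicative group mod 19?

18

The order of 13 must divide p − 1 = 18 = 2 · 3^2.
Divisors: 1, 2, 3, 6, 9, 18.
Check each in increasing order: 13^1 ≡ 13;  13^2 ≡ 17;  13^3 ≡ 12;  13^6 ≡ 11;  13^9 ≡ 18;  13^18 ≡ 1.
Smallest exponent giving 1 is 18.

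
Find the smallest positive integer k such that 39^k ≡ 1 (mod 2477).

The order of 39 must divide p − 1 = 2476 = 2^2 · 619.
Divisors: 1, 2, 4, 619, 1238, 2476.
Check each in increasing order: 39^1 ≡ 39;  39^2 ≡ 1521;  39^4 ≡ 2400;  39^619 ≡ 2476;  39^1238 ≡ 1.
Smallest exponent giving 1 is 1238.

1238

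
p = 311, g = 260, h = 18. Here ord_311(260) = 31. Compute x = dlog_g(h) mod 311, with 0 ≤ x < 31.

4

Successive powers of 260 modulo 311:
  260^0=1  260^1=260  260^2=113  260^3=146  260^4=18
So 260^4 ≡ 18 (mod 311), giving x = 4.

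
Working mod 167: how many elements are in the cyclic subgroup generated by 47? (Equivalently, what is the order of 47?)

The order of 47 must divide p − 1 = 166 = 2 · 83.
Divisors: 1, 2, 83, 166.
Check each in increasing order: 47^1 ≡ 47;  47^2 ≡ 38;  47^83 ≡ 1.
Smallest exponent giving 1 is 83.

83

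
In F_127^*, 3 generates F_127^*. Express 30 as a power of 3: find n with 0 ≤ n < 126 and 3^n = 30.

Baby-step giant-step with m = ceil(sqrt(126)) = 12.
Baby table (3^j mod 127 for j=0..11):
  0:1  1:3  2:9  3:27  4:81  5:116  6:94  7:28
  8:84  9:125  10:121  11:109
Giant step factor: 3^(-12) ≡ 87 (mod 127).
Scan 30·87^i mod 127 for i = 0, 1, …:
  i=0: 30   i=1: 70   i=2: 121
Match at i=2, j=10: n = 2·12 + 10 = 34.

34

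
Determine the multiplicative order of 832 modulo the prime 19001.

760

The order of 832 must divide p − 1 = 19000 = 2^3 · 5^3 · 19.
Divisors: 1, 2, 4, 5, 8, 10, 19, 20, 25, 38, 40, 50, 76, 95, 100, 125, 152, 190, 200, 250, 380, 475, 500, 760, 950, 1000, 1900, 2375, 3800, 4750, 9500, 19000.
Check each in increasing order: 832^1 ≡ 832;  832^2 ≡ 8188;  832^4 ≡ 7816;  832^5 ≡ 4570;  832^8 ≡ 1641;  832^10 ≡ 2801;  832^19 ≡ 2647;  832^20 ≡ 17189;  832^25 ≡ 3596;  832^38 ≡ 14241;  832^40 ≡ 15172;  832^50 ≡ 10536;  832^76 ≡ 8408;  832^95 ≡ 5805;  832^100 ≡ 3454;  832^125 ≡ 12931;  832^152 ≡ 10744;  832^190 ≡ 9252;  832^200 ≡ 16489;  832^250 ≡ 1961;  832^380 ≡ 19000;  832^475 ≡ 13196;  832^500 ≡ 7319;  832^760 ≡ 1.
Smallest exponent giving 1 is 760.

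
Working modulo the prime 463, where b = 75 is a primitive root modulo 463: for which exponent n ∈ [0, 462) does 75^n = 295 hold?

59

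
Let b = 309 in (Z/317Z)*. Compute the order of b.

316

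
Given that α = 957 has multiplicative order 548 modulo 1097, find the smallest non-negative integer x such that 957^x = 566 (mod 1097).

125

Baby-step giant-step with m = ceil(sqrt(548)) = 24.
Baby table (957^j mod 1097 for j=0..23):
  0:1  1:957  2:951  3:694  4:473  5:697  6:53  7:259
  8:1038  9:581  10:935  11:740  12:615  13:563  14:164  15:77
  16:190  17:825  18:782  19:220  20:1013  21:790  22:197  23:942
Giant step factor: 957^(-24) ≡ 1065 (mod 1097).
Scan 566·1065^i mod 1097 for i = 0, 1, …:
  i=0: 566   i=1: 537   i=2: 368   i=3: 291
  i=4: 561   i=5: 697
Match at i=5, j=5: x = 5·24 + 5 = 125.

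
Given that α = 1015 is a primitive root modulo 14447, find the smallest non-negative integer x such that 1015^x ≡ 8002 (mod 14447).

Baby-step giant-step with m = ceil(sqrt(14446)) = 121.
Baby table (1015^j mod 14447 for j=0..120):
  0:1  1:1015  2:4488  3:4515  4:3026  5:8626  6:508  7:9975
  8:11725  9:10994  10:5826  11:4567  12:12465  13:10850  14:4136  15:8410
  16:12420  17:8516  18:4434  19:7493  20:6273  21:10415  22:10468  23:6475
  24:13187  25:6883  26:8344  27:3218  28:1248  29:9831  30:10035  31:390
  32:5781  33:2233  34:12763  35:9933  36:12436  37:10309  38:4007  39:7498
  40:11348  41:3961  42:4149  43:7158  44:12976  45:9423  46:431  47:4055
  48:12877  49:10067  50:3976  51:4927  52:2243  53:8466  54:11472  55:14245
  56:11675  57:3585  58:12578  59:9969  60:5635  61:12960  62:7630  63:858
  64:4050  65:7802  66:2074  67:10295  68:4244  69:2454  70:5926  71:4938
  72:13408  73:46  74:3349  75:4190  76:5432  77:9173  78:6727  79:8921
  80:10993  81:4811  82:79  83:7950  84:7824  85:9957  86:7902  87:2445
  88:11238  89:7887  90:1667  91:1706  92:12397  93:14065  94:2339  95:4777
  96:8910  97:14275  98:13231  99:8202  100:3558  101:14067  102:4369  103:13753
  104:3493  105:5880  106:1589  107:9218  108:9061  109:8623  110:11910  111:10958
  112:12627  113:1916  114:8842  115:3043  116:11434  117:4569  118:48  119:5379
  120:13166
Giant step factor: 1015^(-121) ≡ 6742 (mod 14447).
Scan 8002·6742^i mod 14447 for i = 0, 1, …:
  i=0: 8002   i=1: 4386   i=2: 11850   i=3: 790
  i=4: 9684   i=5: 3535   i=6: 9867   i=7: 9326
  i=8: 2548   i=9: 1133     …   i=107: 859
  i=108: 12578
Match at i=108, j=58: x = 108·121 + 58 = 13126.

13126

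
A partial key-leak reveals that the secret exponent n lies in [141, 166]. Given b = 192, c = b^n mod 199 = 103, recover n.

Compute 192^141 mod 199 = 17, then multiply by 192 repeatedly:
  192^141=17  192^142=80  192^143=37  192^144=139  192^145=22
  192^146=45  192^147=83  192^148=16  192^149=87  192^150=187
  192^151=84  192^152=9  192^153=136  192^154=43  192^155=97
  192^156=117  192^157=176  192^158=161  192^159=67  192^160=128
  192^161=99  192^162=103
Found 103 at exponent 162.

162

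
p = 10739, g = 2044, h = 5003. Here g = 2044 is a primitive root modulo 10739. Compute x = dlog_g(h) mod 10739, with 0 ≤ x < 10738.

4680

Baby-step giant-step with m = ceil(sqrt(10738)) = 104.
Baby table (2044^j mod 10739 for j=0..103):
  0:1  1:2044  2:465  3:5428  4:1445  5:355  6:6107  7:3990
  8:4659  9:8242  10:7896  11:9446  12:9641  13:139  14:4902  15:201
  16:2762  17:7553  18:6389  19:492  20:6921  21:3261  22:7304  23:2166
  24:2836  25:8463  26:8582  27:4821  28:6461  29:8053  30:8184  31:7473
  32:3954  33:6248  34:2241  35:5790  36:382  37:7600  38:5806  39:869
  40:4301  41:6742  42:2511  43:9981  44:7803  45:1917  46:9352  47:68
  48:10124  49:10142  50:3978  51:1609  52:2662  53:7194  54:2845  55:5381
  56:2028  57:10717  58:8727  59:509  60:9452  61:427  62:2929  63:5253
  64:8871  65:4892  66:1239  67:8851  68:6968  69:2678  70:7681  71:10285
  72:6317  73:3670  74:5658  75:9788  76:10654  77:8823  78:3431  79:397
  80:6043  81:2042  82:7116  83:4498  84:1328  85:8204  86:5397  87:2515
  88:7418  89:9663  90:2151  91:4393  92:1488  93:2335  94:4624  95:1136
  96:2360  97:2029  98:2022  99:9192  100:5937  101:158  102:782  103:9036
Giant step factor: 2044^(-104) ≡ 8004 (mod 10739).
Scan 5003·8004^i mod 10739 for i = 0, 1, …:
  i=0: 5003   i=1: 9020   i=2: 8522   i=3: 6699
  i=4: 9708   i=5: 6167   i=6: 4224   i=7: 2524
  i=8: 2037   i=9: 2346     …   i=44: 9243
  i=45: 1
Match at i=45, j=0: x = 45·104 + 0 = 4680.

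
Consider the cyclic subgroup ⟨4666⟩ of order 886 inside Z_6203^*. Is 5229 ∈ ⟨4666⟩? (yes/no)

yes

5229 ∈ ⟨4666⟩ iff 5229^886 ≡ 1 (mod 6203), since |⟨4666⟩| = 886.
5229^886 mod 6203 = 1.
Since 1 = 1, 5229 lies in the subgroup.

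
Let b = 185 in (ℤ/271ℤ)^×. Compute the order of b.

45

The order of 185 must divide p − 1 = 270 = 2 · 3^3 · 5.
Divisors: 1, 2, 3, 5, 6, 9, 10, 15, 18, 27, 30, 45, 54, 90, 135, 270.
Check each in increasing order: 185^1 ≡ 185;  185^2 ≡ 79;  185^3 ≡ 252;  185^5 ≡ 125;  185^6 ≡ 90;  185^9 ≡ 187;  185^10 ≡ 178;  185^15 ≡ 28;  185^18 ≡ 10;  185^27 ≡ 244;  185^30 ≡ 242;  185^45 ≡ 1.
Smallest exponent giving 1 is 45.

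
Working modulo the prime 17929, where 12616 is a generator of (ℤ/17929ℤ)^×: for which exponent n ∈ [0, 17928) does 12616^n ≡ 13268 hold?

Baby-step giant-step with m = ceil(sqrt(17928)) = 134.
Baby table (12616^j mod 17929 for j=0..133):
  0:1  1:12616  2:7723  3:7182  4:12875  5:12189  6:17320  7:8397
  8:12020  9:838  10:12027  11:17434  12:12301  13:13921  14:12781  15:9599
  16:8518  17:14591  18:3013  19:2528  20:15486  21:16992  22:11948  23:6865
  24:11770  25:2342  26:17609  27:14834  28:2842  29:14601  30:3670  31:8042
  32:15590  33:2310  34:8335  35:775  36:6095  37:14968  38:8060  39:9601
  40:15821  41:12108  42:17377  43:10349  44:4006  45:15774  46:10813  47:12976
  48:13446  49:8467  50:16619  51:3578  52:12755  53:4305  54:4939  55:7149
  56:8914  57:8336  58:13391  59:13818  60:4221  61:3006  62:3861  63:15212
  64:2576  65:11468  66:11187  67:16033  68:15279  69:5185  70:8968  71:8298
  72:137  73:7208  74:240  75:15768  76:6833  77:2496  78:6212  79:2933
  80:15201  81:7232  82:16160  83:3901  84:17840  85:6703  86:11884  87:6246
  88:1581  89:8848  90:414  91:5685  92:5960  93:15063  94:5337  95:8197
  96:16809  97:16061  98:9947  99:6281  100:12845  101:10218  102:778  103:8085
  104:2279  105:11677  106:12368  107:16530  108:10281  109:6710  110:10551  111:6520
  112:15997  113:9328  114:14021  115:1422  116:10952  117:9558  118:11203  119:2741
  120:13344  121:12523  122:17749  123:6103  124:8322  125:16057  126:13270  127:11247
  128:2046  129:12505  130:5809  131:10521  132:4549  133:17384
Giant step factor: 12616^(-134) ≡ 15318 (mod 17929).
Scan 13268·15318^i mod 17929 for i = 0, 1, …:
  i=0: 13268   i=1: 14009   i=2: 15590
Match at i=2, j=32: n = 2·134 + 32 = 300.

300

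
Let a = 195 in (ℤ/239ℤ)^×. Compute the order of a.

The order of 195 must divide p − 1 = 238 = 2 · 7 · 17.
Divisors: 1, 2, 7, 14, 17, 34, 119, 238.
Check each in increasing order: 195^1 ≡ 195;  195^2 ≡ 24;  195^7 ≡ 238;  195^14 ≡ 1.
Smallest exponent giving 1 is 14.

14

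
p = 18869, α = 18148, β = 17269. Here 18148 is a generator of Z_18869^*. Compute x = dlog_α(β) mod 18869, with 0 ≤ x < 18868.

1928

Baby-step giant-step with m = ceil(sqrt(18868)) = 138.
Baby table (18148^j mod 18869 for j=0..137):
  0:1  1:18148  2:10378  3:8455  4:17501  5:5140  6:11253  7:257
  8:3393  9:6617  10:3000  11:6935  12:150  13:5064  14:9442  15:4027
  16:2359  17:16240  18:8609  19:812  20:18356  21:11362  22:16013  23:2455
  24:3631  25:4840  26:1125  27:242  28:14208  29:1899  30:8258  31:8586
  32:17395  33:6090  34:5587  35:9739  36:16318  37:8978  38:17798  39:17431
  40:17872  41:1815  42:12215  43:4808  44:5328  45:7788  46:7814  47:7937
  48:13599  49:7001  50:9171  51:10728  52:1402  53:8084  54:1957  55:4178
  56:6702  57:17191  58:2222  59:1803  60:1998  61:12355  62:17082  63:5335
  64:2741  65:4984  66:10515  67:4023  68:5243  69:12466  70:12527  71:6284
  72:16665  73:4088  74:14985  75:7752  76:14901  77:11709  78:11123  79:18511
  80:12821  81:1869  82:11019  83:18019  84:9042  85:9392  86:2339  87:11791
  88:8608  89:1533  90:7978  91:2907  92:17381  93:16184  94:11247  95:4583
  96:16601  97:12494  98:11208  99:13833  100:8108  101:3522  102:7953  103:2063
  104:3228  105:12368  106:7709  107:8166  108:18311  109:6069  110:1859  111:18229
  112:8584  113:18837  114:4203  115:7546  116:12475  117:6038  118:5341  119:17284
  120:10645  121:4638  122:14684  123:17214  124:4508  125:14069  126:7773  127:18629
  128:3219  129:18857  130:8652  131:7547  132:11754  133:16416  134:13796  135:15916
  136:15785  137:15891
Giant step factor: 18148^(-138) ≡ 4136 (mod 18869).
Scan 17269·4136^i mod 18869 for i = 0, 1, …:
  i=0: 17269   i=1: 5419   i=2: 15481   i=3: 6899
  i=4: 4336   i=5: 8146   i=6: 10691   i=7: 7909
  i=8: 11647   i=9: 18304   i=10: 2916   i=11: 3285
  i=12: 1080   i=13: 13796
Match at i=13, j=134: x = 13·138 + 134 = 1928.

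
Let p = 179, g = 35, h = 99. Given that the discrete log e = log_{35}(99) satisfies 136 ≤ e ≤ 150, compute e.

Compute 35^136 mod 179 = 22, then multiply by 35 repeatedly:
  35^136=22  35^137=54  35^138=100  35^139=99
Found 99 at exponent 139.

139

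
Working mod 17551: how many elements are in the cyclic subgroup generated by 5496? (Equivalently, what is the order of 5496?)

17550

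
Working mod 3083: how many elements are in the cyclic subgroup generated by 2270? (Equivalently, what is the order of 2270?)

The order of 2270 must divide p − 1 = 3082 = 2 · 23 · 67.
Divisors: 1, 2, 23, 46, 67, 134, 1541, 3082.
Check each in increasing order: 2270^1 ≡ 2270;  2270^2 ≡ 1207;  2270^23 ≡ 2806;  2270^46 ≡ 2737;  2270^67 ≡ 1543;  2270^134 ≡ 773;  2270^1541 ≡ 3082;  2270^3082 ≡ 1.
Smallest exponent giving 1 is 3082.

3082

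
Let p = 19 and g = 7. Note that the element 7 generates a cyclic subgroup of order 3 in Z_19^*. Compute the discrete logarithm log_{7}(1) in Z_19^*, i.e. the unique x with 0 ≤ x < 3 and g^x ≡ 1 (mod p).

Successive powers of 7 modulo 19:
  7^0=1
So 7^0 ≡ 1 (mod 19), giving x = 0.

0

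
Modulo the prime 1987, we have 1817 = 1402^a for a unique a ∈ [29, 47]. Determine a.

29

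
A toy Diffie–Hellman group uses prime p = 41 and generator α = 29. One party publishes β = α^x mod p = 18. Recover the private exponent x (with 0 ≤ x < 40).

8

Successive powers of 29 modulo 41:
  29^0=1  29^1=29  29^2=21  29^3=35  29^4=31  29^5=38
  29^6=36  29^7=19  29^8=18
So 29^8 ≡ 18 (mod 41), giving x = 8.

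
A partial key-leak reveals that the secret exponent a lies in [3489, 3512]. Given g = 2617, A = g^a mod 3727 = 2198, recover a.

3501

Compute 2617^3489 mod 3727 = 1275, then multiply by 2617 repeatedly:
  2617^3489=1275  2617^3490=1010  2617^3491=727  2617^3492=1789  2617^3493=701
  2617^3494=833  2617^3495=3393  2617^3496=1767  2617^3497=2759  2617^3498=1104
  2617^3499=743  2617^3500=2664  2617^3501=2198
Found 2198 at exponent 3501.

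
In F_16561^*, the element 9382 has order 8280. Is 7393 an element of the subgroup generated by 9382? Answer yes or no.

yes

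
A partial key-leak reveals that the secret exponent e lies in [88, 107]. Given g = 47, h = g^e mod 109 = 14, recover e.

Compute 47^88 mod 109 = 21, then multiply by 47 repeatedly:
  47^88=21  47^89=6  47^90=64  47^91=65  47^92=3
  47^93=32  47^94=87  47^95=56  47^96=16  47^97=98
  47^98=28  47^99=8  47^100=49  47^101=14
Found 14 at exponent 101.

101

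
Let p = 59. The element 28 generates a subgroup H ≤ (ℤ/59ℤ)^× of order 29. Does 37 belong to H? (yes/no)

37 ∈ ⟨28⟩ iff 37^29 ≡ 1 (mod 59), since |⟨28⟩| = 29.
37^29 mod 59 = 58.
Since 58 ≠ 1, 37 does not lie in the subgroup.

no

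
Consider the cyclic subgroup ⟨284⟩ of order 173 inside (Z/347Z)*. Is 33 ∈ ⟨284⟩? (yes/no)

yes

33 ∈ ⟨284⟩ iff 33^173 ≡ 1 (mod 347), since |⟨284⟩| = 173.
33^173 mod 347 = 1.
Since 1 = 1, 33 lies in the subgroup.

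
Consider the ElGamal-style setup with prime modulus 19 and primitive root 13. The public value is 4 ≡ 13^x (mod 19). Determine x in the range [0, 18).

Successive powers of 13 modulo 19:
  13^0=1  13^1=13  13^2=17  13^3=12  13^4=4
So 13^4 ≡ 4 (mod 19), giving x = 4.

4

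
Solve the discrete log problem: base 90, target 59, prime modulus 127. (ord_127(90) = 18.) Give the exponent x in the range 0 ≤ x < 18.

Successive powers of 90 modulo 127:
  90^0=1  90^1=90  90^2=99  90^3=20  90^4=22  90^5=75
  90^6=19  90^7=59
So 90^7 ≡ 59 (mod 127), giving x = 7.

7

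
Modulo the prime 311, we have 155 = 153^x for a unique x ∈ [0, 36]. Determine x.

Compute 153^0 mod 311 = 1, then multiply by 153 repeatedly:
  153^0=1  153^1=153  153^2=84  153^3=101  153^4=214
  153^5=87  153^6=249  153^7=155
Found 155 at exponent 7.

7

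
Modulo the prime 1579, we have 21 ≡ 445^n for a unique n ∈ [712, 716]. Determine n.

Compute 445^712 mod 1579 = 21, then multiply by 445 repeatedly:
  445^712=21
Found 21 at exponent 712.

712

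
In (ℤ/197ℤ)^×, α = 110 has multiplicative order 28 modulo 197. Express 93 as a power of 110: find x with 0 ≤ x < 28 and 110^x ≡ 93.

Successive powers of 110 modulo 197:
  110^0=1  110^1=110  110^2=83  110^3=68  110^4=191  110^5=128
  110^6=93
So 110^6 ≡ 93 (mod 197), giving x = 6.

6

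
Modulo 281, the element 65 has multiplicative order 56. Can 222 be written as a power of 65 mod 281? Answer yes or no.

yes

222 ∈ ⟨65⟩ iff 222^56 ≡ 1 (mod 281), since |⟨65⟩| = 56.
222^56 mod 281 = 1.
Since 1 = 1, 222 lies in the subgroup.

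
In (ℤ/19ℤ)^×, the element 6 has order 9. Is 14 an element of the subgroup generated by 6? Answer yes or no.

no

14 ∈ ⟨6⟩ iff 14^9 ≡ 1 (mod 19), since |⟨6⟩| = 9.
14^9 mod 19 = 18.
Since 18 ≠ 1, 14 does not lie in the subgroup.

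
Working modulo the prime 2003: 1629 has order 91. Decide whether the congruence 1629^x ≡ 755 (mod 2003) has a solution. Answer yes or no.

yes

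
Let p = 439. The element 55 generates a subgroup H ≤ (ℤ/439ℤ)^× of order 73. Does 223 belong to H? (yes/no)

223 ∈ ⟨55⟩ iff 223^73 ≡ 1 (mod 439), since |⟨55⟩| = 73.
223^73 mod 439 = 1.
Since 1 = 1, 223 lies in the subgroup.

yes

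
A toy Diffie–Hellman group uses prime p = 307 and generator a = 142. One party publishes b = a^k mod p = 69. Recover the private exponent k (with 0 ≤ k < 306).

124

Baby-step giant-step with m = ceil(sqrt(306)) = 18.
Baby table (142^j mod 307 for j=0..17):
  0:1  1:142  2:209  3:206  4:87  5:74  6:70  7:116
  8:201  9:298  10:257  11:268  12:295  13:138  14:255  15:291
  16:184  17:33
Giant step factor: 142^(-18) ≡ 235 (mod 307).
Scan 69·235^i mod 307 for i = 0, 1, …:
  i=0: 69   i=1: 251   i=2: 41   i=3: 118
  i=4: 100   i=5: 168   i=6: 184
Match at i=6, j=16: k = 6·18 + 16 = 124.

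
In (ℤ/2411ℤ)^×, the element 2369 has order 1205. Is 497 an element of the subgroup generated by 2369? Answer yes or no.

yes

497 ∈ ⟨2369⟩ iff 497^1205 ≡ 1 (mod 2411), since |⟨2369⟩| = 1205.
497^1205 mod 2411 = 1.
Since 1 = 1, 497 lies in the subgroup.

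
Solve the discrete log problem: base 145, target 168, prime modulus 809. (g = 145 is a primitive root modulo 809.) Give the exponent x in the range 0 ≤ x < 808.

Baby-step giant-step with m = ceil(sqrt(808)) = 29.
Baby table (145^j mod 809 for j=0..28):
  0:1  1:145  2:800  3:313  4:81  5:419  6:80  7:274
  8:89  9:770  10:8  11:351  12:737  13:77  14:648  15:116
  16:640  17:574  18:712  19:497  20:64  21:381  22:233  23:616
  24:330  25:119  26:266  27:547  28:33
Giant step factor: 145^(-29) ≡ 340 (mod 809).
Scan 168·340^i mod 809 for i = 0, 1, …:
  i=0: 168   i=1: 490   i=2: 755   i=3: 247
  i=4: 653   i=5: 354   i=6: 628   i=7: 753
  i=8: 376   i=9: 18   i=10: 457   i=11: 52
  i=12: 691   i=13: 330
Match at i=13, j=24: x = 13·29 + 24 = 401.

401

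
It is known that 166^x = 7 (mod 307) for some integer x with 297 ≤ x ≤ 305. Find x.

298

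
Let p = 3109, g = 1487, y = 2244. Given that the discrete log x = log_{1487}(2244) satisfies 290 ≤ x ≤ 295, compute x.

Compute 1487^290 mod 3109 = 934, then multiply by 1487 repeatedly:
  1487^290=934  1487^291=2244
Found 2244 at exponent 291.

291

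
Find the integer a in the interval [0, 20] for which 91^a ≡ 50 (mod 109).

7

Compute 91^0 mod 109 = 1, then multiply by 91 repeatedly:
  91^0=1  91^1=91  91^2=106  91^3=54  91^4=9
  91^5=56  91^6=82  91^7=50
Found 50 at exponent 7.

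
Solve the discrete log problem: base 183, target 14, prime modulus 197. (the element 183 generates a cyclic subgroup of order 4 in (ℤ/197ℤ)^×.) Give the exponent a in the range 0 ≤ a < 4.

Successive powers of 183 modulo 197:
  183^0=1  183^1=183  183^2=196  183^3=14
So 183^3 ≡ 14 (mod 197), giving a = 3.

3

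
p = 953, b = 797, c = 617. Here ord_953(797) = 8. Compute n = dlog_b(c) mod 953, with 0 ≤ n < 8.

7

Successive powers of 797 modulo 953:
  797^0=1  797^1=797  797^2=511  797^3=336  797^4=952  797^5=156
  797^6=442  797^7=617
So 797^7 ≡ 617 (mod 953), giving n = 7.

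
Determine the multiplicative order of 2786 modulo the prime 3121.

1560

The order of 2786 must divide p − 1 = 3120 = 2^4 · 3 · 5 · 13.
Divisors: 1, 2, 3, 4, 5, 6, 8, 10, 12, 13, 15, 16, 20, 24, 26, 30, 39, 40, 48, 52, 60, 65, 78, 80, 104, 120, 130, 156, 195, 208, 240, 260, 312, 390, 520, 624, 780, 1040, 1560, 3120.
Check each in increasing order: 2786^1 ≡ 2786;  2786^2 ≡ 2990;  2786^3 ≡ 191;  2786^4 ≡ 1556;  2786^5 ≡ 3068;  2786^6 ≡ 2150;  2786^8 ≡ 2361;  2786^10 ≡ 2809;  2786^12 ≡ 299;  2786^13 ≡ 2828;  2786^15 ≡ 931;  2786^16 ≡ 215;  2786^20 ≡ 593;  2786^24 ≡ 2013;  2786^26 ≡ 1582;  2786^30 ≡ 2244;  2786^39 ≡ 1503;  2786^40 ≡ 2097;  2786^48 ≡ 1111;  2786^52 ≡ 2803;  2786^60 ≡ 1363;  2786^65 ≡ 2665;  2786^78 ≡ 2526;  2786^80 ≡ 3041;  2786^104 ≡ 1252;  2786^120 ≡ 774;  2786^130 ≡ 1950;  2786^156 ≡ 1352;  2786^195 ≡ 285;  2786^208 ≡ 762;  2786^240 ≡ 2965;  2786^260 ≡ 1122;  2786^312 ≡ 2119;  2786^390 ≡ 79;  2786^520 ≡ 1121;  2786^624 ≡ 2163;  2786^780 ≡ 3120;  2786^1040 ≡ 1999;  2786^1560 ≡ 1.
Smallest exponent giving 1 is 1560.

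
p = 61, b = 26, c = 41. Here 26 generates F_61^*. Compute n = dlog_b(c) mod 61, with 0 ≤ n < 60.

Baby-step giant-step with m = ceil(sqrt(60)) = 8.
Baby table (26^j mod 61 for j=0..7):
  0:1  1:26  2:5  3:8  4:25  5:40  6:3  7:17
Giant step factor: 26^(-8) ≡ 57 (mod 61).
Scan 41·57^i mod 61 for i = 0, 1, …:
  i=0: 41   i=1: 19   i=2: 46   i=3: 60
  i=4: 4   i=5: 45   i=6: 3
Match at i=6, j=6: n = 6·8 + 6 = 54.

54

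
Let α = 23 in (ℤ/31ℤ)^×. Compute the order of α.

10

The order of 23 must divide p − 1 = 30 = 2 · 3 · 5.
Divisors: 1, 2, 3, 5, 6, 10, 15, 30.
Check each in increasing order: 23^1 ≡ 23;  23^2 ≡ 2;  23^3 ≡ 15;  23^5 ≡ 30;  23^6 ≡ 8;  23^10 ≡ 1.
Smallest exponent giving 1 is 10.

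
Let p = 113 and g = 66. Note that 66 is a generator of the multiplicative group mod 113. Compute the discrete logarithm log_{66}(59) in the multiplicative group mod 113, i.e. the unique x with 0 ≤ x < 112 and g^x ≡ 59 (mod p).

33

Baby-step giant-step with m = ceil(sqrt(112)) = 11.
Baby table (66^j mod 113 for j=0..10):
  0:1  1:66  2:62  3:24  4:2  5:19  6:11  7:48
  8:4  9:38  10:22
Giant step factor: 66^(-11) ≡ 93 (mod 113).
Scan 59·93^i mod 113 for i = 0, 1, …:
  i=0: 59   i=1: 63   i=2: 96   i=3: 1
Match at i=3, j=0: x = 3·11 + 0 = 33.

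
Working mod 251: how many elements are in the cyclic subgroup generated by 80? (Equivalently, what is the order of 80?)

The order of 80 must divide p − 1 = 250 = 2 · 5^3.
Divisors: 1, 2, 5, 10, 25, 50, 125, 250.
Check each in increasing order: 80^1 ≡ 80;  80^2 ≡ 125;  80^5 ≡ 20;  80^10 ≡ 149;  80^25 ≡ 1.
Smallest exponent giving 1 is 25.

25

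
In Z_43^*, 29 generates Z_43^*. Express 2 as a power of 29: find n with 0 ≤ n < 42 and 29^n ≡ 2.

15

Baby-step giant-step with m = ceil(sqrt(42)) = 7.
Baby table (29^j mod 43 for j=0..6):
  0:1  1:29  2:24  3:8  4:17  5:20  6:21
Giant step factor: 29^(-7) ≡ 37 (mod 43).
Scan 2·37^i mod 43 for i = 0, 1, …:
  i=0: 2   i=1: 31   i=2: 29
Match at i=2, j=1: n = 2·7 + 1 = 15.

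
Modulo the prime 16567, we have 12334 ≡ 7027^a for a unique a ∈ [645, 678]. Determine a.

648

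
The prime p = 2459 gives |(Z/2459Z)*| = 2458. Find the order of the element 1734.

2458

The order of 1734 must divide p − 1 = 2458 = 2 · 1229.
Divisors: 1, 2, 1229, 2458.
Check each in increasing order: 1734^1 ≡ 1734;  1734^2 ≡ 1858;  1734^1229 ≡ 2458;  1734^2458 ≡ 1.
Smallest exponent giving 1 is 2458.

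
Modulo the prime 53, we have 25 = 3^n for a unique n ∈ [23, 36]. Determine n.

30

Compute 3^23 mod 53 = 51, then multiply by 3 repeatedly:
  3^23=51  3^24=47  3^25=35  3^26=52  3^27=50
  3^28=44  3^29=26  3^30=25
Found 25 at exponent 30.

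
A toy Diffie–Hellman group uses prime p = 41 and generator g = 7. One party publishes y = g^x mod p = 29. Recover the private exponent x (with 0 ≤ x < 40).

33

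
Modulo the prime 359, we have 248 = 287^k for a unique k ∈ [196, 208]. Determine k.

Compute 287^196 mod 359 = 6, then multiply by 287 repeatedly:
  287^196=6  287^197=286  287^198=230  287^199=313  287^200=81
  287^201=271  287^202=233  287^203=97  287^204=196  287^205=248
Found 248 at exponent 205.

205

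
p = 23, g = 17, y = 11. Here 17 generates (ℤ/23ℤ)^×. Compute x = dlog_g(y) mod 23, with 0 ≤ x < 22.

17

Successive powers of 17 modulo 23:
  17^0=1  17^1=17  17^2=13  17^3=14  17^4=8  17^5=21
  17^6=12  17^7=20  17^8=18  17^9=7  17^10=4  17^11=22
  17^12=6  17^13=10  17^14=9  17^15=15  17^16=2  17^17=11
So 17^17 ≡ 11 (mod 23), giving x = 17.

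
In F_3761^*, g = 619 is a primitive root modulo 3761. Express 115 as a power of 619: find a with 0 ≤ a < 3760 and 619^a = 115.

Baby-step giant-step with m = ceil(sqrt(3760)) = 62.
Baby table (619^j mod 3761 for j=0..61):
  0:1  1:619  2:3300  3:477  4:1905  5:2002  6:1869  7:2284
  8:3421  9:156  10:2539  11:3304  12:2953  13:61  14:149  15:1967
  16:2770  17:3375  18:1770  19:1179  20:167  21:1826  22:1994  23:678
  24:2211  25:3366  26:3721  27:1567  28:3396  29:3486  30:2781  31:2662
  32:460  33:2665  34:2317  35:1282  36:3748  37:3236  38:2232  39:1321
  40:1562  41:301  42:2030  43:396  44:659  45:1733  46:842  47:2180
  48:2982  49:2968  50:1824  51:756  52:1600  53:1257  54:3317  55:3478
  56:1590  57:2589  58:405  59:2469  60:1345  61:1374
Giant step factor: 619^(-62) ≡ 1150 (mod 3761).
Scan 115·1150^i mod 3761 for i = 0, 1, …:
  i=0: 115   i=1: 615   i=2: 182   i=3: 2445
  i=4: 2283   i=5: 272   i=6: 637   i=7: 2916
  i=8: 2349   i=9: 952     …   i=44: 984
  i=45: 3300
Match at i=45, j=2: a = 45·62 + 2 = 2792.

2792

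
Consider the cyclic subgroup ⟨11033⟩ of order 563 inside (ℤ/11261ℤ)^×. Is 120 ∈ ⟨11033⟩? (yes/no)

120 ∈ ⟨11033⟩ iff 120^563 ≡ 1 (mod 11261), since |⟨11033⟩| = 563.
120^563 mod 11261 = 1.
Since 1 = 1, 120 lies in the subgroup.

yes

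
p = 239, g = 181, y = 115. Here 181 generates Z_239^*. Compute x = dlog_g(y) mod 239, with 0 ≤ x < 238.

Baby-step giant-step with m = ceil(sqrt(238)) = 16.
Baby table (181^j mod 239 for j=0..15):
  0:1  1:181  2:18  3:151  4:85  5:89  6:96  7:168
  8:55  9:156  10:34  11:179  12:134  13:115  14:22  15:158
Giant step factor: 181^(-16) ≡ 102 (mod 239).
Scan 115·102^i mod 239 for i = 0, 1, …:
  i=0: 115
Match at i=0, j=13: x = 0·16 + 13 = 13.

13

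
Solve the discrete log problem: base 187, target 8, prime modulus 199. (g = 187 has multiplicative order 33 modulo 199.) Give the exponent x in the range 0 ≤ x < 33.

Successive powers of 187 modulo 199:
  187^0=1  187^1=187  187^2=144  187^3=63  187^4=40  187^5=117
  187^6=188  187^7=132  187^8=8
So 187^8 ≡ 8 (mod 199), giving x = 8.

8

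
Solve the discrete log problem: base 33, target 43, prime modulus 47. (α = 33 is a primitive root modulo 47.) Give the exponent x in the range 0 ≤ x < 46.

9

Successive powers of 33 modulo 47:
  33^0=1  33^1=33  33^2=8  33^3=29  33^4=17  33^5=44
  33^6=42  33^7=23  33^8=7  33^9=43
So 33^9 ≡ 43 (mod 47), giving x = 9.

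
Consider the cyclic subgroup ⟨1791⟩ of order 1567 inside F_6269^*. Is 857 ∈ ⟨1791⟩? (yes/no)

no

857 ∈ ⟨1791⟩ iff 857^1567 ≡ 1 (mod 6269), since |⟨1791⟩| = 1567.
857^1567 mod 6269 = 6268.
Since 6268 ≠ 1, 857 does not lie in the subgroup.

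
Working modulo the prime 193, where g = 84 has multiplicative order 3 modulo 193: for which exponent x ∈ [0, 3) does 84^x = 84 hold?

Successive powers of 84 modulo 193:
  84^0=1  84^1=84
So 84^1 ≡ 84 (mod 193), giving x = 1.

1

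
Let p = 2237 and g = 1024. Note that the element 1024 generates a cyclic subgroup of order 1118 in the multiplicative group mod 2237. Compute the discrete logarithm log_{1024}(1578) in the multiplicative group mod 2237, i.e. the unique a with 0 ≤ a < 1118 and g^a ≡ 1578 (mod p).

Baby-step giant-step with m = ceil(sqrt(1118)) = 34.
Baby table (1024^j mod 2237 for j=0..33):
  0:1  1:1024  2:1660  3:1957  4:1853  5:496  6:105  7:144
  8:2051  9:1918  10:2183  11:629  12:2077  13:1698  14:603  15:60
  16:1041  17:1172  18:1096  19:1567  20:679  21:1826  22:1929  23:25
  24:993  25:1234  26:1948  27:1585  28:1215  29:388  30:1363  31:2061
  32:973  33:887
Giant step factor: 1024^(-34) ≡ 644 (mod 2237).
Scan 1578·644^i mod 2237 for i = 0, 1, …:
  i=0: 1578   i=1: 634   i=2: 1162   i=3: 1170
  i=4: 1848   i=5: 28   i=6: 136   i=7: 341
  i=8: 378   i=9: 1836   i=10: 1248   i=11: 629
Match at i=11, j=11: a = 11·34 + 11 = 385.

385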